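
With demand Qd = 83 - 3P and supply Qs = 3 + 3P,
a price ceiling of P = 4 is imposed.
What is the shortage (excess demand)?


At P = 4:
Qd = 83 - 3*4 = 71
Qs = 3 + 3*4 = 15
Shortage = Qd - Qs = 71 - 15 = 56

56


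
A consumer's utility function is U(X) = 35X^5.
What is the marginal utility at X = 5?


MU = dU/dX = 35*5*X^(5-1)
MU = 175*X^4
At X = 5:
MU = 175 * 5^4
MU = 175 * 625 = 109375

109375


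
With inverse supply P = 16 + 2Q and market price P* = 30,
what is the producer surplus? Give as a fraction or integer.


Minimum supply price (at Q=0): P_min = 16
Quantity supplied at P* = 30:
Q* = (30 - 16)/2 = 7
PS = (1/2) * Q* * (P* - P_min)
PS = (1/2) * 7 * (30 - 16)
PS = (1/2) * 7 * 14 = 49

49


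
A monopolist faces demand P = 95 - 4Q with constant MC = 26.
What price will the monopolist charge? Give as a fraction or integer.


MR = 95 - 8Q
Set MR = MC: 95 - 8Q = 26
Q* = 69/8
Substitute into demand:
P* = 95 - 4*69/8 = 121/2

121/2


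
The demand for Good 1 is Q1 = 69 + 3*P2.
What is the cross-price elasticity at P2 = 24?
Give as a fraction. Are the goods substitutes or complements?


dQ1/dP2 = 3
At P2 = 24: Q1 = 69 + 3*24 = 141
Exy = (dQ1/dP2)(P2/Q1) = 3 * 24 / 141 = 24/47
Since Exy > 0, the goods are substitutes.

24/47 (substitutes)


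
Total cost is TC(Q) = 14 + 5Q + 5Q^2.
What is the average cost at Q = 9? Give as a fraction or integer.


TC(9) = 14 + 5*9 + 5*9^2
TC(9) = 14 + 45 + 405 = 464
AC = TC/Q = 464/9 = 464/9

464/9


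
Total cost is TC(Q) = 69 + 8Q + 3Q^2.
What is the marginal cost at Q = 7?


MC = dTC/dQ = 8 + 2*3*Q
At Q = 7:
MC = 8 + 6*7
MC = 8 + 42 = 50

50


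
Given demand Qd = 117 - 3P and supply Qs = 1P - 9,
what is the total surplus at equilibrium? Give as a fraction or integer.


Find equilibrium: 117 - 3P = 1P - 9
117 + 9 = 4P
P* = 126/4 = 63/2
Q* = 1*63/2 - 9 = 45/2
Inverse demand: P = 39 - Q/3, so P_max = 39
Inverse supply: P = 9 + Q/1, so P_min = 9
CS = (1/2) * 45/2 * (39 - 63/2) = 675/8
PS = (1/2) * 45/2 * (63/2 - 9) = 2025/8
TS = CS + PS = 675/8 + 2025/8 = 675/2

675/2


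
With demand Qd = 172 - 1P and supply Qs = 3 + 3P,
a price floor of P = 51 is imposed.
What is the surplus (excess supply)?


At P = 51:
Qd = 172 - 1*51 = 121
Qs = 3 + 3*51 = 156
Surplus = Qs - Qd = 156 - 121 = 35

35


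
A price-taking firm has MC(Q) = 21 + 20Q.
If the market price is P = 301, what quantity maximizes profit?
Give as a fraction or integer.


In perfect competition, profit is maximized where P = MC.
301 = 21 + 20Q
280 = 20Q
Q* = 280/20 = 14

14


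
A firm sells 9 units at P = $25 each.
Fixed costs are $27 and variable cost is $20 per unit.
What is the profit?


Total Revenue = P * Q = 25 * 9 = $225
Total Cost = FC + VC*Q = 27 + 20*9 = $207
Profit = TR - TC = 225 - 207 = $18

$18


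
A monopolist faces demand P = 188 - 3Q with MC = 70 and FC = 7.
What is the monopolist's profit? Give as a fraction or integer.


MR = MC: 188 - 6Q = 70
Q* = 59/3
P* = 188 - 3*59/3 = 129
Profit = (P* - MC)*Q* - FC
= (129 - 70)*59/3 - 7
= 59*59/3 - 7
= 3481/3 - 7 = 3460/3

3460/3


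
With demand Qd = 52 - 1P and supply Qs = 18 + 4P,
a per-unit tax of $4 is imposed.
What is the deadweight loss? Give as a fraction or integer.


Pre-tax equilibrium quantity: Q* = 226/5
Post-tax equilibrium quantity: Q_tax = 42
Reduction in quantity: Q* - Q_tax = 16/5
DWL = (1/2) * tax * (Q* - Q_tax)
DWL = (1/2) * 4 * 16/5 = 32/5

32/5


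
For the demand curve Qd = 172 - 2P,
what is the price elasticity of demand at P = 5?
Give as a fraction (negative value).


dQ/dP = -2
At P = 5: Q = 172 - 2*5 = 162
E = (dQ/dP)(P/Q) = (-2)(5/162) = -5/81

-5/81


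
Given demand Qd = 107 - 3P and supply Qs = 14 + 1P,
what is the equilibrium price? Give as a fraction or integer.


At equilibrium, Qd = Qs.
107 - 3P = 14 + 1P
107 - 14 = 3P + 1P
93 = 4P
P* = 93/4 = 93/4

93/4


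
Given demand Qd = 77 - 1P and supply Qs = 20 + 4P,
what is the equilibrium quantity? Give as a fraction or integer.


First find equilibrium price:
77 - 1P = 20 + 4P
P* = 57/5 = 57/5
Then substitute into demand:
Q* = 77 - 1 * 57/5 = 328/5

328/5


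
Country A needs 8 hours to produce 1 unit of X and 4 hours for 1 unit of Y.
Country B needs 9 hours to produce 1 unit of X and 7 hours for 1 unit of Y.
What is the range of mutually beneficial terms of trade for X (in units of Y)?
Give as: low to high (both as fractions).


Opportunity cost of X for Country A = hours_X / hours_Y = 8/4 = 2 units of Y
Opportunity cost of X for Country B = hours_X / hours_Y = 9/7 = 9/7 units of Y
Terms of trade must be between the two opportunity costs.
Range: 9/7 to 2

9/7 to 2


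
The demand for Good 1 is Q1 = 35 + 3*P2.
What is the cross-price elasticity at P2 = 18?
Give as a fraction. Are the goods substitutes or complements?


dQ1/dP2 = 3
At P2 = 18: Q1 = 35 + 3*18 = 89
Exy = (dQ1/dP2)(P2/Q1) = 3 * 18 / 89 = 54/89
Since Exy > 0, the goods are substitutes.

54/89 (substitutes)


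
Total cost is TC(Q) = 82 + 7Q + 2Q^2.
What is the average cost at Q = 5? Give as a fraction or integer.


TC(5) = 82 + 7*5 + 2*5^2
TC(5) = 82 + 35 + 50 = 167
AC = TC/Q = 167/5 = 167/5

167/5


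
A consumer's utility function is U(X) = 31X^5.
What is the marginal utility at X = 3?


MU = dU/dX = 31*5*X^(5-1)
MU = 155*X^4
At X = 3:
MU = 155 * 3^4
MU = 155 * 81 = 12555

12555


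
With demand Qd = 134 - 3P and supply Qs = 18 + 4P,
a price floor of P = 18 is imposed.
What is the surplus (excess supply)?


At P = 18:
Qd = 134 - 3*18 = 80
Qs = 18 + 4*18 = 90
Surplus = Qs - Qd = 90 - 80 = 10

10


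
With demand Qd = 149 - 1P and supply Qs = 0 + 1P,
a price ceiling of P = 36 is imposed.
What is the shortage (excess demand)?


At P = 36:
Qd = 149 - 1*36 = 113
Qs = 0 + 1*36 = 36
Shortage = Qd - Qs = 113 - 36 = 77

77


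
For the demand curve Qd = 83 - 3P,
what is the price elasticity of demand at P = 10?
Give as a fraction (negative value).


dQ/dP = -3
At P = 10: Q = 83 - 3*10 = 53
E = (dQ/dP)(P/Q) = (-3)(10/53) = -30/53

-30/53


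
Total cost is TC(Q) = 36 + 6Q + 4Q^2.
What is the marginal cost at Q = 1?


MC = dTC/dQ = 6 + 2*4*Q
At Q = 1:
MC = 6 + 8*1
MC = 6 + 8 = 14

14


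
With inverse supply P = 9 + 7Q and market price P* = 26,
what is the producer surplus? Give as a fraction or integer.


Minimum supply price (at Q=0): P_min = 9
Quantity supplied at P* = 26:
Q* = (26 - 9)/7 = 17/7
PS = (1/2) * Q* * (P* - P_min)
PS = (1/2) * 17/7 * (26 - 9)
PS = (1/2) * 17/7 * 17 = 289/14

289/14


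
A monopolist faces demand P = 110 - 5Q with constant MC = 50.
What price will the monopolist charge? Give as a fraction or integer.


MR = 110 - 10Q
Set MR = MC: 110 - 10Q = 50
Q* = 6
Substitute into demand:
P* = 110 - 5*6 = 80

80


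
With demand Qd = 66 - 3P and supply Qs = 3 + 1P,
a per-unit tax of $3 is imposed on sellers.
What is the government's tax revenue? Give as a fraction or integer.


With tax on sellers, new supply: Qs' = 3 + 1(P - 3)
= 0 + 1P
New equilibrium quantity:
Q_new = 33/2
Tax revenue = tax * Q_new = 3 * 33/2 = 99/2

99/2


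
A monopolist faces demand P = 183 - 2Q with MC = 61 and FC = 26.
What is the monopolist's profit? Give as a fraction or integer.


MR = MC: 183 - 4Q = 61
Q* = 61/2
P* = 183 - 2*61/2 = 122
Profit = (P* - MC)*Q* - FC
= (122 - 61)*61/2 - 26
= 61*61/2 - 26
= 3721/2 - 26 = 3669/2

3669/2


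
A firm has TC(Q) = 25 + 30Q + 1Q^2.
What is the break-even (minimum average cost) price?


AC(Q) = 25/Q + 30 + 1Q
To minimize: dAC/dQ = -25/Q^2 + 1 = 0
Q^2 = 25/1 = 25
Q* = 5
Min AC = 25/5 + 30 + 1*5
Min AC = 5 + 30 + 5 = 40

40


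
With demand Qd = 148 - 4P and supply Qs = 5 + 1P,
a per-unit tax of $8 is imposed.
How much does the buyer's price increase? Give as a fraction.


With a per-unit tax, the buyer's price increase depends on relative slopes.
Supply slope: d = 1, Demand slope: b = 4
Buyer's price increase = d * tax / (b + d)
= 1 * 8 / (4 + 1)
= 8 / 5 = 8/5

8/5


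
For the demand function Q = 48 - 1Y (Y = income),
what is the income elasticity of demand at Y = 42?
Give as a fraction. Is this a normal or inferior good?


dQ/dY = -1
At Y = 42: Q = 48 - 1*42 = 6
Ey = (dQ/dY)(Y/Q) = -1 * 42 / 6 = -7
Since Ey < 0, this is a inferior good.

-7 (inferior good)


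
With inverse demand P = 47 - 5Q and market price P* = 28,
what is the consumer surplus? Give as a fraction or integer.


Maximum willingness to pay (at Q=0): P_max = 47
Quantity demanded at P* = 28:
Q* = (47 - 28)/5 = 19/5
CS = (1/2) * Q* * (P_max - P*)
CS = (1/2) * 19/5 * (47 - 28)
CS = (1/2) * 19/5 * 19 = 361/10

361/10


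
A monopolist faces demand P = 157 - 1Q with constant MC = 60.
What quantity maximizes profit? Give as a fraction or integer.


TR = P*Q = (157 - 1Q)Q = 157Q - 1Q^2
MR = dTR/dQ = 157 - 2Q
Set MR = MC:
157 - 2Q = 60
97 = 2Q
Q* = 97/2 = 97/2

97/2


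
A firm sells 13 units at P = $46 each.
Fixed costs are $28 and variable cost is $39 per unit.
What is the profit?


Total Revenue = P * Q = 46 * 13 = $598
Total Cost = FC + VC*Q = 28 + 39*13 = $535
Profit = TR - TC = 598 - 535 = $63

$63


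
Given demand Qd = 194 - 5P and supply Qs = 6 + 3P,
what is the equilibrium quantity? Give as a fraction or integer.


First find equilibrium price:
194 - 5P = 6 + 3P
P* = 188/8 = 47/2
Then substitute into demand:
Q* = 194 - 5 * 47/2 = 153/2

153/2


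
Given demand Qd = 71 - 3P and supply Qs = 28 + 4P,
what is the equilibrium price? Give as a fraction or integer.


At equilibrium, Qd = Qs.
71 - 3P = 28 + 4P
71 - 28 = 3P + 4P
43 = 7P
P* = 43/7 = 43/7

43/7


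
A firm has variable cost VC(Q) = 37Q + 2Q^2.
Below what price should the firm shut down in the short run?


AVC(Q) = VC(Q)/Q = 37 + 2Q
AVC is increasing in Q, so minimum AVC is at Q -> 0+.
Min AVC = 37
The firm should shut down if P < 37.

37


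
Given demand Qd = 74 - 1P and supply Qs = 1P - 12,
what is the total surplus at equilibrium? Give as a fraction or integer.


Find equilibrium: 74 - 1P = 1P - 12
74 + 12 = 2P
P* = 86/2 = 43
Q* = 1*43 - 12 = 31
Inverse demand: P = 74 - Q/1, so P_max = 74
Inverse supply: P = 12 + Q/1, so P_min = 12
CS = (1/2) * 31 * (74 - 43) = 961/2
PS = (1/2) * 31 * (43 - 12) = 961/2
TS = CS + PS = 961/2 + 961/2 = 961

961


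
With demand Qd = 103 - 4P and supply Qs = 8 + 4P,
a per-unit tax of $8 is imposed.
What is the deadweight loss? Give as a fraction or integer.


Pre-tax equilibrium quantity: Q* = 111/2
Post-tax equilibrium quantity: Q_tax = 79/2
Reduction in quantity: Q* - Q_tax = 16
DWL = (1/2) * tax * (Q* - Q_tax)
DWL = (1/2) * 8 * 16 = 64

64


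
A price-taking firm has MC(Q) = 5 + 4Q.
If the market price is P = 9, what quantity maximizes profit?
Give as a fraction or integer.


In perfect competition, profit is maximized where P = MC.
9 = 5 + 4Q
4 = 4Q
Q* = 4/4 = 1

1


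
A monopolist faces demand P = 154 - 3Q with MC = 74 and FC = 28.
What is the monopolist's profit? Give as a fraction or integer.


MR = MC: 154 - 6Q = 74
Q* = 40/3
P* = 154 - 3*40/3 = 114
Profit = (P* - MC)*Q* - FC
= (114 - 74)*40/3 - 28
= 40*40/3 - 28
= 1600/3 - 28 = 1516/3

1516/3


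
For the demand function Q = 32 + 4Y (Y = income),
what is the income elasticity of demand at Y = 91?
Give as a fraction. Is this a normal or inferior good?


dQ/dY = 4
At Y = 91: Q = 32 + 4*91 = 396
Ey = (dQ/dY)(Y/Q) = 4 * 91 / 396 = 91/99
Since Ey > 0, this is a normal good.

91/99 (normal good)


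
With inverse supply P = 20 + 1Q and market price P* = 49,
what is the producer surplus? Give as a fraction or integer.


Minimum supply price (at Q=0): P_min = 20
Quantity supplied at P* = 49:
Q* = (49 - 20)/1 = 29
PS = (1/2) * Q* * (P* - P_min)
PS = (1/2) * 29 * (49 - 20)
PS = (1/2) * 29 * 29 = 841/2

841/2


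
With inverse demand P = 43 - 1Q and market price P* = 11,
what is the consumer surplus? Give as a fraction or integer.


Maximum willingness to pay (at Q=0): P_max = 43
Quantity demanded at P* = 11:
Q* = (43 - 11)/1 = 32
CS = (1/2) * Q* * (P_max - P*)
CS = (1/2) * 32 * (43 - 11)
CS = (1/2) * 32 * 32 = 512

512


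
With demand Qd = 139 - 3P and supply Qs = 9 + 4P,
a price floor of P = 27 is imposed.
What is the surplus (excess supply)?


At P = 27:
Qd = 139 - 3*27 = 58
Qs = 9 + 4*27 = 117
Surplus = Qs - Qd = 117 - 58 = 59

59


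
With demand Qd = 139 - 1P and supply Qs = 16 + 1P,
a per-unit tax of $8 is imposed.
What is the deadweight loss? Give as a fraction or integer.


Pre-tax equilibrium quantity: Q* = 155/2
Post-tax equilibrium quantity: Q_tax = 147/2
Reduction in quantity: Q* - Q_tax = 4
DWL = (1/2) * tax * (Q* - Q_tax)
DWL = (1/2) * 8 * 4 = 16

16


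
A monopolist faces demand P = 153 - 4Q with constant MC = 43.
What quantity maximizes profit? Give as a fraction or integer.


TR = P*Q = (153 - 4Q)Q = 153Q - 4Q^2
MR = dTR/dQ = 153 - 8Q
Set MR = MC:
153 - 8Q = 43
110 = 8Q
Q* = 110/8 = 55/4

55/4


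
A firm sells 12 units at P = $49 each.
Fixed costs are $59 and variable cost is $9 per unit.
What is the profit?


Total Revenue = P * Q = 49 * 12 = $588
Total Cost = FC + VC*Q = 59 + 9*12 = $167
Profit = TR - TC = 588 - 167 = $421

$421


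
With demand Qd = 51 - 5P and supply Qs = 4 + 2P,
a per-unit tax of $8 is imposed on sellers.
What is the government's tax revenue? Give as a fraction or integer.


With tax on sellers, new supply: Qs' = 4 + 2(P - 8)
= 2P - 12
New equilibrium quantity:
Q_new = 6
Tax revenue = tax * Q_new = 8 * 6 = 48

48


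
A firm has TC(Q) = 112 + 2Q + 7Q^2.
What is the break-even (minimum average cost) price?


AC(Q) = 112/Q + 2 + 7Q
To minimize: dAC/dQ = -112/Q^2 + 7 = 0
Q^2 = 112/7 = 16
Q* = 4
Min AC = 112/4 + 2 + 7*4
Min AC = 28 + 2 + 28 = 58

58


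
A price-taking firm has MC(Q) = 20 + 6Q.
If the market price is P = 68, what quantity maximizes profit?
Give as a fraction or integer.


In perfect competition, profit is maximized where P = MC.
68 = 20 + 6Q
48 = 6Q
Q* = 48/6 = 8

8


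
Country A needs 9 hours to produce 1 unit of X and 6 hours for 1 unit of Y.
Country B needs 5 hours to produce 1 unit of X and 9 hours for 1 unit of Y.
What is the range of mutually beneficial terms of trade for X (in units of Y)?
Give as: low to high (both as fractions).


Opportunity cost of X for Country A = hours_X / hours_Y = 9/6 = 3/2 units of Y
Opportunity cost of X for Country B = hours_X / hours_Y = 5/9 = 5/9 units of Y
Terms of trade must be between the two opportunity costs.
Range: 5/9 to 3/2

5/9 to 3/2


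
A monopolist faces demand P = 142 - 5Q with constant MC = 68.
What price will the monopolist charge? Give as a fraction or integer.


MR = 142 - 10Q
Set MR = MC: 142 - 10Q = 68
Q* = 37/5
Substitute into demand:
P* = 142 - 5*37/5 = 105

105


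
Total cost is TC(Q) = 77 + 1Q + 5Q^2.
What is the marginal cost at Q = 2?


MC = dTC/dQ = 1 + 2*5*Q
At Q = 2:
MC = 1 + 10*2
MC = 1 + 20 = 21

21


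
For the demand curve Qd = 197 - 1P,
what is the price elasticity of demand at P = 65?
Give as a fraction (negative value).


dQ/dP = -1
At P = 65: Q = 197 - 1*65 = 132
E = (dQ/dP)(P/Q) = (-1)(65/132) = -65/132

-65/132


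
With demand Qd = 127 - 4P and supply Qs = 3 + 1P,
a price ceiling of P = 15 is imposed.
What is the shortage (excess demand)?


At P = 15:
Qd = 127 - 4*15 = 67
Qs = 3 + 1*15 = 18
Shortage = Qd - Qs = 67 - 18 = 49

49


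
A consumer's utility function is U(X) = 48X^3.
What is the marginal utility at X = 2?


MU = dU/dX = 48*3*X^(3-1)
MU = 144*X^2
At X = 2:
MU = 144 * 2^2
MU = 144 * 4 = 576

576


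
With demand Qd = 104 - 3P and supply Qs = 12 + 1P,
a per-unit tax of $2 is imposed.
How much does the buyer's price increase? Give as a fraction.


With a per-unit tax, the buyer's price increase depends on relative slopes.
Supply slope: d = 1, Demand slope: b = 3
Buyer's price increase = d * tax / (b + d)
= 1 * 2 / (3 + 1)
= 2 / 4 = 1/2

1/2


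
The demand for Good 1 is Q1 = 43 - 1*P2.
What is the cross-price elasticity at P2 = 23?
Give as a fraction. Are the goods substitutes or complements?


dQ1/dP2 = -1
At P2 = 23: Q1 = 43 - 1*23 = 20
Exy = (dQ1/dP2)(P2/Q1) = -1 * 23 / 20 = -23/20
Since Exy < 0, the goods are complements.

-23/20 (complements)


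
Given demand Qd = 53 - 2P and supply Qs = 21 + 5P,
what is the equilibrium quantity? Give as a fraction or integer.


First find equilibrium price:
53 - 2P = 21 + 5P
P* = 32/7 = 32/7
Then substitute into demand:
Q* = 53 - 2 * 32/7 = 307/7

307/7


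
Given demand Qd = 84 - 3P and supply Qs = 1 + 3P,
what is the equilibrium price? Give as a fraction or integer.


At equilibrium, Qd = Qs.
84 - 3P = 1 + 3P
84 - 1 = 3P + 3P
83 = 6P
P* = 83/6 = 83/6

83/6


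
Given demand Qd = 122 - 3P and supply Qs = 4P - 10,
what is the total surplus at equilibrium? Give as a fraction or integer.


Find equilibrium: 122 - 3P = 4P - 10
122 + 10 = 7P
P* = 132/7 = 132/7
Q* = 4*132/7 - 10 = 458/7
Inverse demand: P = 122/3 - Q/3, so P_max = 122/3
Inverse supply: P = 5/2 + Q/4, so P_min = 5/2
CS = (1/2) * 458/7 * (122/3 - 132/7) = 104882/147
PS = (1/2) * 458/7 * (132/7 - 5/2) = 52441/98
TS = CS + PS = 104882/147 + 52441/98 = 52441/42

52441/42


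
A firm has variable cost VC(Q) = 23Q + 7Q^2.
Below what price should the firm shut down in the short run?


AVC(Q) = VC(Q)/Q = 23 + 7Q
AVC is increasing in Q, so minimum AVC is at Q -> 0+.
Min AVC = 23
The firm should shut down if P < 23.

23


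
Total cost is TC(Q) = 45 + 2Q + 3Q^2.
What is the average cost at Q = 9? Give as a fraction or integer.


TC(9) = 45 + 2*9 + 3*9^2
TC(9) = 45 + 18 + 243 = 306
AC = TC/Q = 306/9 = 34

34


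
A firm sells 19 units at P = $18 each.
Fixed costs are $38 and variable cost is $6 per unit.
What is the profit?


Total Revenue = P * Q = 18 * 19 = $342
Total Cost = FC + VC*Q = 38 + 6*19 = $152
Profit = TR - TC = 342 - 152 = $190

$190


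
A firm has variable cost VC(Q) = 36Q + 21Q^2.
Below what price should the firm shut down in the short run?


AVC(Q) = VC(Q)/Q = 36 + 21Q
AVC is increasing in Q, so minimum AVC is at Q -> 0+.
Min AVC = 36
The firm should shut down if P < 36.

36


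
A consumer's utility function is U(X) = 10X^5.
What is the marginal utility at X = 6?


MU = dU/dX = 10*5*X^(5-1)
MU = 50*X^4
At X = 6:
MU = 50 * 6^4
MU = 50 * 1296 = 64800

64800


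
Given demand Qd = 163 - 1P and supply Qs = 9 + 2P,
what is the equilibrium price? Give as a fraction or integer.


At equilibrium, Qd = Qs.
163 - 1P = 9 + 2P
163 - 9 = 1P + 2P
154 = 3P
P* = 154/3 = 154/3

154/3


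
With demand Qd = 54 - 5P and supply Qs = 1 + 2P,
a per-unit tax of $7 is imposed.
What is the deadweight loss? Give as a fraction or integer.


Pre-tax equilibrium quantity: Q* = 113/7
Post-tax equilibrium quantity: Q_tax = 43/7
Reduction in quantity: Q* - Q_tax = 10
DWL = (1/2) * tax * (Q* - Q_tax)
DWL = (1/2) * 7 * 10 = 35

35


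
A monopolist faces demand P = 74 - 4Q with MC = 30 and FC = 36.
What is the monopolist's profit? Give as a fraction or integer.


MR = MC: 74 - 8Q = 30
Q* = 11/2
P* = 74 - 4*11/2 = 52
Profit = (P* - MC)*Q* - FC
= (52 - 30)*11/2 - 36
= 22*11/2 - 36
= 121 - 36 = 85

85


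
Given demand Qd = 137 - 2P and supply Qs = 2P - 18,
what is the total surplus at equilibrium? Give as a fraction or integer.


Find equilibrium: 137 - 2P = 2P - 18
137 + 18 = 4P
P* = 155/4 = 155/4
Q* = 2*155/4 - 18 = 119/2
Inverse demand: P = 137/2 - Q/2, so P_max = 137/2
Inverse supply: P = 9 + Q/2, so P_min = 9
CS = (1/2) * 119/2 * (137/2 - 155/4) = 14161/16
PS = (1/2) * 119/2 * (155/4 - 9) = 14161/16
TS = CS + PS = 14161/16 + 14161/16 = 14161/8

14161/8


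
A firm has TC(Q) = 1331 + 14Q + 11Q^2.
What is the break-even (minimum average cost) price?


AC(Q) = 1331/Q + 14 + 11Q
To minimize: dAC/dQ = -1331/Q^2 + 11 = 0
Q^2 = 1331/11 = 121
Q* = 11
Min AC = 1331/11 + 14 + 11*11
Min AC = 121 + 14 + 121 = 256

256


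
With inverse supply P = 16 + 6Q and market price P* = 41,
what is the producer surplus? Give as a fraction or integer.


Minimum supply price (at Q=0): P_min = 16
Quantity supplied at P* = 41:
Q* = (41 - 16)/6 = 25/6
PS = (1/2) * Q* * (P* - P_min)
PS = (1/2) * 25/6 * (41 - 16)
PS = (1/2) * 25/6 * 25 = 625/12

625/12


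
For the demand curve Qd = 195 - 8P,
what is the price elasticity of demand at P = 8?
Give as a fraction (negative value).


dQ/dP = -8
At P = 8: Q = 195 - 8*8 = 131
E = (dQ/dP)(P/Q) = (-8)(8/131) = -64/131

-64/131


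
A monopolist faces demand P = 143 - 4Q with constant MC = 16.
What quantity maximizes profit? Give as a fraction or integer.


TR = P*Q = (143 - 4Q)Q = 143Q - 4Q^2
MR = dTR/dQ = 143 - 8Q
Set MR = MC:
143 - 8Q = 16
127 = 8Q
Q* = 127/8 = 127/8

127/8


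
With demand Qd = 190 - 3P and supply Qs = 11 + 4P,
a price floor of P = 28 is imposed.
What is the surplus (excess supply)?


At P = 28:
Qd = 190 - 3*28 = 106
Qs = 11 + 4*28 = 123
Surplus = Qs - Qd = 123 - 106 = 17

17


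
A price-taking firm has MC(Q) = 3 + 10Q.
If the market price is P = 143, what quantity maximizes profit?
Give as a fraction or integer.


In perfect competition, profit is maximized where P = MC.
143 = 3 + 10Q
140 = 10Q
Q* = 140/10 = 14

14


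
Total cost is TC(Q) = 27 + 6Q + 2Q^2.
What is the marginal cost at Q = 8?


MC = dTC/dQ = 6 + 2*2*Q
At Q = 8:
MC = 6 + 4*8
MC = 6 + 32 = 38

38


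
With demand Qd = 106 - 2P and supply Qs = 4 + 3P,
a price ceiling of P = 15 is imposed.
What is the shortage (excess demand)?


At P = 15:
Qd = 106 - 2*15 = 76
Qs = 4 + 3*15 = 49
Shortage = Qd - Qs = 76 - 49 = 27

27


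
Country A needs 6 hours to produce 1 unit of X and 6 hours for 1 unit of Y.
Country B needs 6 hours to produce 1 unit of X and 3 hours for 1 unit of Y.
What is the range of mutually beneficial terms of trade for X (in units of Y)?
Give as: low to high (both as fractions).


Opportunity cost of X for Country A = hours_X / hours_Y = 6/6 = 1 units of Y
Opportunity cost of X for Country B = hours_X / hours_Y = 6/3 = 2 units of Y
Terms of trade must be between the two opportunity costs.
Range: 1 to 2

1 to 2


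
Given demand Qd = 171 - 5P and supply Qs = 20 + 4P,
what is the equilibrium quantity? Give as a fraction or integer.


First find equilibrium price:
171 - 5P = 20 + 4P
P* = 151/9 = 151/9
Then substitute into demand:
Q* = 171 - 5 * 151/9 = 784/9

784/9


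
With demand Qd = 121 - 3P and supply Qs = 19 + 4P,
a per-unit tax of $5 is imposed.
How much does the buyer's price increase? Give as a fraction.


With a per-unit tax, the buyer's price increase depends on relative slopes.
Supply slope: d = 4, Demand slope: b = 3
Buyer's price increase = d * tax / (b + d)
= 4 * 5 / (3 + 4)
= 20 / 7 = 20/7

20/7


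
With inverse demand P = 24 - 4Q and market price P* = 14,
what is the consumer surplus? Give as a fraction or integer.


Maximum willingness to pay (at Q=0): P_max = 24
Quantity demanded at P* = 14:
Q* = (24 - 14)/4 = 5/2
CS = (1/2) * Q* * (P_max - P*)
CS = (1/2) * 5/2 * (24 - 14)
CS = (1/2) * 5/2 * 10 = 25/2

25/2


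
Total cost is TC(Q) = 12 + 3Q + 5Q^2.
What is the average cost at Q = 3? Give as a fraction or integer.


TC(3) = 12 + 3*3 + 5*3^2
TC(3) = 12 + 9 + 45 = 66
AC = TC/Q = 66/3 = 22

22


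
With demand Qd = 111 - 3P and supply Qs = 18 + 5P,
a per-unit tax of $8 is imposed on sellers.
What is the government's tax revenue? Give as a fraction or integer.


With tax on sellers, new supply: Qs' = 18 + 5(P - 8)
= 5P - 22
New equilibrium quantity:
Q_new = 489/8
Tax revenue = tax * Q_new = 8 * 489/8 = 489

489


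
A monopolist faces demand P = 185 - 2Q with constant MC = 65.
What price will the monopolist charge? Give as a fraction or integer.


MR = 185 - 4Q
Set MR = MC: 185 - 4Q = 65
Q* = 30
Substitute into demand:
P* = 185 - 2*30 = 125

125


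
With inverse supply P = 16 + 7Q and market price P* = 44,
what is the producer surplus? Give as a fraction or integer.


Minimum supply price (at Q=0): P_min = 16
Quantity supplied at P* = 44:
Q* = (44 - 16)/7 = 4
PS = (1/2) * Q* * (P* - P_min)
PS = (1/2) * 4 * (44 - 16)
PS = (1/2) * 4 * 28 = 56

56


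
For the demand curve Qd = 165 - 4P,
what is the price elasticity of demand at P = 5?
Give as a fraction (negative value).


dQ/dP = -4
At P = 5: Q = 165 - 4*5 = 145
E = (dQ/dP)(P/Q) = (-4)(5/145) = -4/29

-4/29


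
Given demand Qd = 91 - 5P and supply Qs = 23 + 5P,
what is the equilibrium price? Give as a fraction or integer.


At equilibrium, Qd = Qs.
91 - 5P = 23 + 5P
91 - 23 = 5P + 5P
68 = 10P
P* = 68/10 = 34/5

34/5


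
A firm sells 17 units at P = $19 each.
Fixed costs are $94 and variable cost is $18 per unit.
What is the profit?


Total Revenue = P * Q = 19 * 17 = $323
Total Cost = FC + VC*Q = 94 + 18*17 = $400
Profit = TR - TC = 323 - 400 = $-77

$-77


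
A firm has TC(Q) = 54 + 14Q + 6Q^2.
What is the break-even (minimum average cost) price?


AC(Q) = 54/Q + 14 + 6Q
To minimize: dAC/dQ = -54/Q^2 + 6 = 0
Q^2 = 54/6 = 9
Q* = 3
Min AC = 54/3 + 14 + 6*3
Min AC = 18 + 14 + 18 = 50

50


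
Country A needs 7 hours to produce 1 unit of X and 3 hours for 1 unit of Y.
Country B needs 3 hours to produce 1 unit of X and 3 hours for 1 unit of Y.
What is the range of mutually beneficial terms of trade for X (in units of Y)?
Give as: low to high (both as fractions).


Opportunity cost of X for Country A = hours_X / hours_Y = 7/3 = 7/3 units of Y
Opportunity cost of X for Country B = hours_X / hours_Y = 3/3 = 1 units of Y
Terms of trade must be between the two opportunity costs.
Range: 1 to 7/3

1 to 7/3


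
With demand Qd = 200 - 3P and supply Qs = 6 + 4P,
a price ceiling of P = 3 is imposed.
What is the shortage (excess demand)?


At P = 3:
Qd = 200 - 3*3 = 191
Qs = 6 + 4*3 = 18
Shortage = Qd - Qs = 191 - 18 = 173

173


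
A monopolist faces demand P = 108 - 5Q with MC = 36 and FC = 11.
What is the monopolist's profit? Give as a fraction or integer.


MR = MC: 108 - 10Q = 36
Q* = 36/5
P* = 108 - 5*36/5 = 72
Profit = (P* - MC)*Q* - FC
= (72 - 36)*36/5 - 11
= 36*36/5 - 11
= 1296/5 - 11 = 1241/5

1241/5


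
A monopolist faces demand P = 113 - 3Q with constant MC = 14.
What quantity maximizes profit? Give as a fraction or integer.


TR = P*Q = (113 - 3Q)Q = 113Q - 3Q^2
MR = dTR/dQ = 113 - 6Q
Set MR = MC:
113 - 6Q = 14
99 = 6Q
Q* = 99/6 = 33/2

33/2


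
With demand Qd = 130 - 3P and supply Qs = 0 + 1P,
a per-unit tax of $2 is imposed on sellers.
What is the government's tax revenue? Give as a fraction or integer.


With tax on sellers, new supply: Qs' = 0 + 1(P - 2)
= 1P - 2
New equilibrium quantity:
Q_new = 31
Tax revenue = tax * Q_new = 2 * 31 = 62

62


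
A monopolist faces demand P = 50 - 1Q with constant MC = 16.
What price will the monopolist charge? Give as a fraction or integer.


MR = 50 - 2Q
Set MR = MC: 50 - 2Q = 16
Q* = 17
Substitute into demand:
P* = 50 - 1*17 = 33

33


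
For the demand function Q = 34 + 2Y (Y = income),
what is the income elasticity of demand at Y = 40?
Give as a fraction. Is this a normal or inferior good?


dQ/dY = 2
At Y = 40: Q = 34 + 2*40 = 114
Ey = (dQ/dY)(Y/Q) = 2 * 40 / 114 = 40/57
Since Ey > 0, this is a normal good.

40/57 (normal good)


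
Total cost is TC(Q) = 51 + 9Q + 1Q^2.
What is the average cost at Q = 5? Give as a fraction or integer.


TC(5) = 51 + 9*5 + 1*5^2
TC(5) = 51 + 45 + 25 = 121
AC = TC/Q = 121/5 = 121/5

121/5


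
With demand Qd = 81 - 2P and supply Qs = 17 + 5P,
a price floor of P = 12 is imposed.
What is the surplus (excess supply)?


At P = 12:
Qd = 81 - 2*12 = 57
Qs = 17 + 5*12 = 77
Surplus = Qs - Qd = 77 - 57 = 20

20


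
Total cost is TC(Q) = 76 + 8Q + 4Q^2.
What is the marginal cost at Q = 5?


MC = dTC/dQ = 8 + 2*4*Q
At Q = 5:
MC = 8 + 8*5
MC = 8 + 40 = 48

48


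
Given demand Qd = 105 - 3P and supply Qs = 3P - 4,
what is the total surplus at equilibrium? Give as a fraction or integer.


Find equilibrium: 105 - 3P = 3P - 4
105 + 4 = 6P
P* = 109/6 = 109/6
Q* = 3*109/6 - 4 = 101/2
Inverse demand: P = 35 - Q/3, so P_max = 35
Inverse supply: P = 4/3 + Q/3, so P_min = 4/3
CS = (1/2) * 101/2 * (35 - 109/6) = 10201/24
PS = (1/2) * 101/2 * (109/6 - 4/3) = 10201/24
TS = CS + PS = 10201/24 + 10201/24 = 10201/12

10201/12


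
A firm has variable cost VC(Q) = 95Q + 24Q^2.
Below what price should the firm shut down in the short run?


AVC(Q) = VC(Q)/Q = 95 + 24Q
AVC is increasing in Q, so minimum AVC is at Q -> 0+.
Min AVC = 95
The firm should shut down if P < 95.

95


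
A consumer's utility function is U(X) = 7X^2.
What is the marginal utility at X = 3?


MU = dU/dX = 7*2*X^(2-1)
MU = 14*X^1
At X = 3:
MU = 14 * 3^1
MU = 14 * 3 = 42

42


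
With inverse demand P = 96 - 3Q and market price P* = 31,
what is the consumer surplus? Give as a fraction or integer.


Maximum willingness to pay (at Q=0): P_max = 96
Quantity demanded at P* = 31:
Q* = (96 - 31)/3 = 65/3
CS = (1/2) * Q* * (P_max - P*)
CS = (1/2) * 65/3 * (96 - 31)
CS = (1/2) * 65/3 * 65 = 4225/6

4225/6


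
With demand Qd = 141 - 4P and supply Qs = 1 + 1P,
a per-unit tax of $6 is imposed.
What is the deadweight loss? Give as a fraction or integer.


Pre-tax equilibrium quantity: Q* = 29
Post-tax equilibrium quantity: Q_tax = 121/5
Reduction in quantity: Q* - Q_tax = 24/5
DWL = (1/2) * tax * (Q* - Q_tax)
DWL = (1/2) * 6 * 24/5 = 72/5

72/5


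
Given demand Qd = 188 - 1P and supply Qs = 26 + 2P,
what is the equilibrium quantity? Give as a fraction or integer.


First find equilibrium price:
188 - 1P = 26 + 2P
P* = 162/3 = 54
Then substitute into demand:
Q* = 188 - 1 * 54 = 134

134


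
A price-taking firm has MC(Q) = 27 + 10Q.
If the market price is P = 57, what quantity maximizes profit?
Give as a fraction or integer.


In perfect competition, profit is maximized where P = MC.
57 = 27 + 10Q
30 = 10Q
Q* = 30/10 = 3

3


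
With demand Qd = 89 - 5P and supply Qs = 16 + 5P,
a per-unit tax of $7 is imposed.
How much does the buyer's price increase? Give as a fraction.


With a per-unit tax, the buyer's price increase depends on relative slopes.
Supply slope: d = 5, Demand slope: b = 5
Buyer's price increase = d * tax / (b + d)
= 5 * 7 / (5 + 5)
= 35 / 10 = 7/2

7/2


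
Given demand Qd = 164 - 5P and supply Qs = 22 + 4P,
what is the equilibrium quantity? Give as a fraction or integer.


First find equilibrium price:
164 - 5P = 22 + 4P
P* = 142/9 = 142/9
Then substitute into demand:
Q* = 164 - 5 * 142/9 = 766/9

766/9


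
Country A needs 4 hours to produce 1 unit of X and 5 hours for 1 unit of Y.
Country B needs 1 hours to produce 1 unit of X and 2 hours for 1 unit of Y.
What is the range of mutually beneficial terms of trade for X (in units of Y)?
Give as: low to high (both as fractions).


Opportunity cost of X for Country A = hours_X / hours_Y = 4/5 = 4/5 units of Y
Opportunity cost of X for Country B = hours_X / hours_Y = 1/2 = 1/2 units of Y
Terms of trade must be between the two opportunity costs.
Range: 1/2 to 4/5

1/2 to 4/5


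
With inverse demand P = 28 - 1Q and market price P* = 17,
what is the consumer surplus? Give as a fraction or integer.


Maximum willingness to pay (at Q=0): P_max = 28
Quantity demanded at P* = 17:
Q* = (28 - 17)/1 = 11
CS = (1/2) * Q* * (P_max - P*)
CS = (1/2) * 11 * (28 - 17)
CS = (1/2) * 11 * 11 = 121/2

121/2


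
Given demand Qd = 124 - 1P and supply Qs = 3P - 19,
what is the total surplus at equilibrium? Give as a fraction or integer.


Find equilibrium: 124 - 1P = 3P - 19
124 + 19 = 4P
P* = 143/4 = 143/4
Q* = 3*143/4 - 19 = 353/4
Inverse demand: P = 124 - Q/1, so P_max = 124
Inverse supply: P = 19/3 + Q/3, so P_min = 19/3
CS = (1/2) * 353/4 * (124 - 143/4) = 124609/32
PS = (1/2) * 353/4 * (143/4 - 19/3) = 124609/96
TS = CS + PS = 124609/32 + 124609/96 = 124609/24

124609/24


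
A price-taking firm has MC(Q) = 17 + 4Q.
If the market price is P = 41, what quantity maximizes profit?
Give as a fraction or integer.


In perfect competition, profit is maximized where P = MC.
41 = 17 + 4Q
24 = 4Q
Q* = 24/4 = 6

6


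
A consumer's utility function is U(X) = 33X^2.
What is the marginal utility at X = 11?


MU = dU/dX = 33*2*X^(2-1)
MU = 66*X^1
At X = 11:
MU = 66 * 11^1
MU = 66 * 11 = 726

726


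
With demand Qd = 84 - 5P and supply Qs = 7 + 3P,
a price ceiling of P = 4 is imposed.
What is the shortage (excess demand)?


At P = 4:
Qd = 84 - 5*4 = 64
Qs = 7 + 3*4 = 19
Shortage = Qd - Qs = 64 - 19 = 45

45


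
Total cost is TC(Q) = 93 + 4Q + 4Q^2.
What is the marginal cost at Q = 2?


MC = dTC/dQ = 4 + 2*4*Q
At Q = 2:
MC = 4 + 8*2
MC = 4 + 16 = 20

20


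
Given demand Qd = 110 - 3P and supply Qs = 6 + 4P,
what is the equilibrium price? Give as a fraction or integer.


At equilibrium, Qd = Qs.
110 - 3P = 6 + 4P
110 - 6 = 3P + 4P
104 = 7P
P* = 104/7 = 104/7

104/7


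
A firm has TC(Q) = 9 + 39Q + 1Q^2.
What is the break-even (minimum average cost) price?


AC(Q) = 9/Q + 39 + 1Q
To minimize: dAC/dQ = -9/Q^2 + 1 = 0
Q^2 = 9/1 = 9
Q* = 3
Min AC = 9/3 + 39 + 1*3
Min AC = 3 + 39 + 3 = 45

45


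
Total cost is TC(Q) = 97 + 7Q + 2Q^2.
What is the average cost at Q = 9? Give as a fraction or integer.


TC(9) = 97 + 7*9 + 2*9^2
TC(9) = 97 + 63 + 162 = 322
AC = TC/Q = 322/9 = 322/9

322/9


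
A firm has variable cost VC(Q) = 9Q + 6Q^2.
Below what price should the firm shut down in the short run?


AVC(Q) = VC(Q)/Q = 9 + 6Q
AVC is increasing in Q, so minimum AVC is at Q -> 0+.
Min AVC = 9
The firm should shut down if P < 9.

9


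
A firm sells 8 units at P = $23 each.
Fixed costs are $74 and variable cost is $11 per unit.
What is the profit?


Total Revenue = P * Q = 23 * 8 = $184
Total Cost = FC + VC*Q = 74 + 11*8 = $162
Profit = TR - TC = 184 - 162 = $22

$22


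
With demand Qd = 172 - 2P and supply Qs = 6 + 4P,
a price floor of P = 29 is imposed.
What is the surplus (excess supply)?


At P = 29:
Qd = 172 - 2*29 = 114
Qs = 6 + 4*29 = 122
Surplus = Qs - Qd = 122 - 114 = 8

8


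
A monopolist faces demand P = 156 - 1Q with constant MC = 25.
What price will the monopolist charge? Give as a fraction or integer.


MR = 156 - 2Q
Set MR = MC: 156 - 2Q = 25
Q* = 131/2
Substitute into demand:
P* = 156 - 1*131/2 = 181/2

181/2


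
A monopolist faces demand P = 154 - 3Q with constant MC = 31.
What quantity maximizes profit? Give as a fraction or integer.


TR = P*Q = (154 - 3Q)Q = 154Q - 3Q^2
MR = dTR/dQ = 154 - 6Q
Set MR = MC:
154 - 6Q = 31
123 = 6Q
Q* = 123/6 = 41/2

41/2


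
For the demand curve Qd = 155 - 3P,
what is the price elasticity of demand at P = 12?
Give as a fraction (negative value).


dQ/dP = -3
At P = 12: Q = 155 - 3*12 = 119
E = (dQ/dP)(P/Q) = (-3)(12/119) = -36/119

-36/119


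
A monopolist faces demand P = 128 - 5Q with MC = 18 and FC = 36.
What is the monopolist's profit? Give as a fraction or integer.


MR = MC: 128 - 10Q = 18
Q* = 11
P* = 128 - 5*11 = 73
Profit = (P* - MC)*Q* - FC
= (73 - 18)*11 - 36
= 55*11 - 36
= 605 - 36 = 569

569


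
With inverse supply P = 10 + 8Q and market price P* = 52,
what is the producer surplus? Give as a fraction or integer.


Minimum supply price (at Q=0): P_min = 10
Quantity supplied at P* = 52:
Q* = (52 - 10)/8 = 21/4
PS = (1/2) * Q* * (P* - P_min)
PS = (1/2) * 21/4 * (52 - 10)
PS = (1/2) * 21/4 * 42 = 441/4

441/4


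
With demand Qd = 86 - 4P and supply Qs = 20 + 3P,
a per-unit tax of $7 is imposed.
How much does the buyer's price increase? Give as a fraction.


With a per-unit tax, the buyer's price increase depends on relative slopes.
Supply slope: d = 3, Demand slope: b = 4
Buyer's price increase = d * tax / (b + d)
= 3 * 7 / (4 + 3)
= 21 / 7 = 3

3


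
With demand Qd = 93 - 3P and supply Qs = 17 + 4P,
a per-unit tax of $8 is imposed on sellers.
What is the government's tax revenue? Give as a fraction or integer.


With tax on sellers, new supply: Qs' = 17 + 4(P - 8)
= 4P - 15
New equilibrium quantity:
Q_new = 327/7
Tax revenue = tax * Q_new = 8 * 327/7 = 2616/7

2616/7


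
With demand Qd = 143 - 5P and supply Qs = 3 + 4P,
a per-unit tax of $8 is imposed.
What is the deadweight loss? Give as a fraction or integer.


Pre-tax equilibrium quantity: Q* = 587/9
Post-tax equilibrium quantity: Q_tax = 427/9
Reduction in quantity: Q* - Q_tax = 160/9
DWL = (1/2) * tax * (Q* - Q_tax)
DWL = (1/2) * 8 * 160/9 = 640/9

640/9


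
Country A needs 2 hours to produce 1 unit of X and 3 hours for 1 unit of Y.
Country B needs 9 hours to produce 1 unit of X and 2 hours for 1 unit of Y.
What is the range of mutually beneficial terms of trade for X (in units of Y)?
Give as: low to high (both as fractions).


Opportunity cost of X for Country A = hours_X / hours_Y = 2/3 = 2/3 units of Y
Opportunity cost of X for Country B = hours_X / hours_Y = 9/2 = 9/2 units of Y
Terms of trade must be between the two opportunity costs.
Range: 2/3 to 9/2

2/3 to 9/2


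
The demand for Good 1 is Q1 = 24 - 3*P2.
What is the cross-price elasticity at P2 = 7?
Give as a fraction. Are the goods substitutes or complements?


dQ1/dP2 = -3
At P2 = 7: Q1 = 24 - 3*7 = 3
Exy = (dQ1/dP2)(P2/Q1) = -3 * 7 / 3 = -7
Since Exy < 0, the goods are complements.

-7 (complements)


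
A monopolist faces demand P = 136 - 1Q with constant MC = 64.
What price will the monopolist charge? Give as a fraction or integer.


MR = 136 - 2Q
Set MR = MC: 136 - 2Q = 64
Q* = 36
Substitute into demand:
P* = 136 - 1*36 = 100

100


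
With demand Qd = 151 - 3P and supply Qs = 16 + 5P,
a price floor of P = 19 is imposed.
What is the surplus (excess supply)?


At P = 19:
Qd = 151 - 3*19 = 94
Qs = 16 + 5*19 = 111
Surplus = Qs - Qd = 111 - 94 = 17

17


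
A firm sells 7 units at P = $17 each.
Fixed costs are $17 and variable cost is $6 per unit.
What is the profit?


Total Revenue = P * Q = 17 * 7 = $119
Total Cost = FC + VC*Q = 17 + 6*7 = $59
Profit = TR - TC = 119 - 59 = $60

$60


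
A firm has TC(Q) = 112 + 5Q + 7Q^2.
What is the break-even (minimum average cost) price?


AC(Q) = 112/Q + 5 + 7Q
To minimize: dAC/dQ = -112/Q^2 + 7 = 0
Q^2 = 112/7 = 16
Q* = 4
Min AC = 112/4 + 5 + 7*4
Min AC = 28 + 5 + 28 = 61

61


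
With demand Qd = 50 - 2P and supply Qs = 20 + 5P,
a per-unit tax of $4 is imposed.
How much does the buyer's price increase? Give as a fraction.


With a per-unit tax, the buyer's price increase depends on relative slopes.
Supply slope: d = 5, Demand slope: b = 2
Buyer's price increase = d * tax / (b + d)
= 5 * 4 / (2 + 5)
= 20 / 7 = 20/7

20/7


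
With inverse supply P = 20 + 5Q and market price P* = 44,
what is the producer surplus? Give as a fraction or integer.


Minimum supply price (at Q=0): P_min = 20
Quantity supplied at P* = 44:
Q* = (44 - 20)/5 = 24/5
PS = (1/2) * Q* * (P* - P_min)
PS = (1/2) * 24/5 * (44 - 20)
PS = (1/2) * 24/5 * 24 = 288/5

288/5


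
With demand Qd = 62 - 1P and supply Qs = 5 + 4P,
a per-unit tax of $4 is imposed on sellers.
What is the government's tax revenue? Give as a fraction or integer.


With tax on sellers, new supply: Qs' = 5 + 4(P - 4)
= 4P - 11
New equilibrium quantity:
Q_new = 237/5
Tax revenue = tax * Q_new = 4 * 237/5 = 948/5

948/5


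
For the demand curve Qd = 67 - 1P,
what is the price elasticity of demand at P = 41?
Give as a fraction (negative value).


dQ/dP = -1
At P = 41: Q = 67 - 1*41 = 26
E = (dQ/dP)(P/Q) = (-1)(41/26) = -41/26

-41/26


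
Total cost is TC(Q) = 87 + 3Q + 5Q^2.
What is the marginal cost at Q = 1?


MC = dTC/dQ = 3 + 2*5*Q
At Q = 1:
MC = 3 + 10*1
MC = 3 + 10 = 13

13


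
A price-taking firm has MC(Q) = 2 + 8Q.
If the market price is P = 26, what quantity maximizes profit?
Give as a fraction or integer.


In perfect competition, profit is maximized where P = MC.
26 = 2 + 8Q
24 = 8Q
Q* = 24/8 = 3

3


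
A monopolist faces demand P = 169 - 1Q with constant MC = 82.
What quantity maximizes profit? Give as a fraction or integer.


TR = P*Q = (169 - 1Q)Q = 169Q - 1Q^2
MR = dTR/dQ = 169 - 2Q
Set MR = MC:
169 - 2Q = 82
87 = 2Q
Q* = 87/2 = 87/2

87/2
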